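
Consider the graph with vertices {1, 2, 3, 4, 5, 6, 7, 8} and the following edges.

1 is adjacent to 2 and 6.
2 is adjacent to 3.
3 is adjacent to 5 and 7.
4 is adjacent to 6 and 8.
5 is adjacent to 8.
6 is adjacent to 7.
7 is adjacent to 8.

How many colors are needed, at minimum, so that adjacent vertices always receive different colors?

3

The cycle 1-6-7-3-2-1 has odd length 5, so it cannot be 2-colored; at least 3 colors are needed.
3 colors suffice: 1=red, 2=green, 3=blue, 4=red, 5=red, 6=blue, 7=red, 8=blue. Every edge joins two different colors.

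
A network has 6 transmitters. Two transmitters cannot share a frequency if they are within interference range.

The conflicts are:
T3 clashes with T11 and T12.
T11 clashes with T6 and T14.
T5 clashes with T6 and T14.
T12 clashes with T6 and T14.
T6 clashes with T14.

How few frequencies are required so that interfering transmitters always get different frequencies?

3

T12, T6, T14 all conflict with each other, so at least 3 frequencies are needed.
3 frequencies suffice: frequency 1 → {T3, T6}; frequency 2 → {T14}; frequency 3 → {T11, T5, T12}. Each listed conflict is separated.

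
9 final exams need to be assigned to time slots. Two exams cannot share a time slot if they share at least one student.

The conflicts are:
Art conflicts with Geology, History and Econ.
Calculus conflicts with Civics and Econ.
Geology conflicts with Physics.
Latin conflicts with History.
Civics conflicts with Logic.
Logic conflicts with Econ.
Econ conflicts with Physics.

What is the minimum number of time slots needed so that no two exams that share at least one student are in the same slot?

2

Art and Geology conflict, so at least 2 time slots are needed.
A valid assignment using 2 time slots: Art=2, Calculus=2, Geology=1, Latin=2, Civics=1, History=1, Logic=2, Econ=1, Physics=2. Each listed conflict is separated.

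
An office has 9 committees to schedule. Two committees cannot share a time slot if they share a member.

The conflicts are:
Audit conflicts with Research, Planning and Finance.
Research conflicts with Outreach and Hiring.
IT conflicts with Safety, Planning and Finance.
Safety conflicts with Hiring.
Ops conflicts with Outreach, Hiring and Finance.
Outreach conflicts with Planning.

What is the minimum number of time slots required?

3

The cycle Ops-Hiring-Research-Audit-Finance-Ops has odd length 5, so it cannot be 2-colored; at least 3 time slots are needed.
Using 3 time slots: Audit=2, Research=1, IT=2, Safety=1, Ops=1, Outreach=2, Hiring=2, Planning=1, Finance=3. No two conflicting committees share a time slot.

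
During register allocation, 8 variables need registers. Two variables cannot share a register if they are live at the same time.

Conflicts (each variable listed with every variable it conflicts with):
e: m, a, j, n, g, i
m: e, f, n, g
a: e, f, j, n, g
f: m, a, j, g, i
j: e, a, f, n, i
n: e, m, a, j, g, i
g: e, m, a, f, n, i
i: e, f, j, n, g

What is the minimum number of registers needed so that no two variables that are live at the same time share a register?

e, a, n, g all conflict with each other, so at least 4 registers are needed.
4 registers suffice: register 1 → {e, f}; register 2 → {j, g}; register 3 → {n}; register 4 → {m, a, i}. Every pair that conflicts lands in different registers.

4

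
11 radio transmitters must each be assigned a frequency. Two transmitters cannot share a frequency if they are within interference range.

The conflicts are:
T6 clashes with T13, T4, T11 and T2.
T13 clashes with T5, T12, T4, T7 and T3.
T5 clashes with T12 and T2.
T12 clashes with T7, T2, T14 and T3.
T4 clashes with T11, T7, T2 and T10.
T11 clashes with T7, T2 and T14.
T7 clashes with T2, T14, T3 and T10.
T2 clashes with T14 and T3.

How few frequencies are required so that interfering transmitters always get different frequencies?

4

T11, T7, T2, T14 all conflict with each other, so at least 4 frequencies are needed.
4 frequencies suffice: frequency 1 → {T13, T2, T10}; frequency 2 → {T6, T5, T7}; frequency 3 → {T12, T11}; frequency 4 → {T4, T14, T3}. No two conflicting transmitters share a frequency.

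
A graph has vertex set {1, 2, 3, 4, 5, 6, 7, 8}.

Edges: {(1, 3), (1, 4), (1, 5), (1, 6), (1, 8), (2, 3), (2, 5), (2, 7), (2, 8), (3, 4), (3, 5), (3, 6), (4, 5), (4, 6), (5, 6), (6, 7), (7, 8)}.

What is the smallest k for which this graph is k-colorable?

5

1, 3, 4, 5, 6 form a clique, so at least 5 colors are needed.
One proper 5-coloring: 1=red, 2=red, 3=blue, 4=purple, 5=yellow, 6=green, 7=yellow, 8=blue. No two adjacent vertices share a color.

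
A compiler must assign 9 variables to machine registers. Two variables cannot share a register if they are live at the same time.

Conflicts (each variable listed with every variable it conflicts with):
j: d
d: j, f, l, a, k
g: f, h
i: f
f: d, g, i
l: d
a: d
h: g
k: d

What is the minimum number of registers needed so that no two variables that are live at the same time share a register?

d and f conflict, so at least 2 registers are needed.
2 registers suffice: j=2, d=1, g=1, i=1, f=2, l=2, a=2, h=2, k=2. Each listed conflict is separated.

2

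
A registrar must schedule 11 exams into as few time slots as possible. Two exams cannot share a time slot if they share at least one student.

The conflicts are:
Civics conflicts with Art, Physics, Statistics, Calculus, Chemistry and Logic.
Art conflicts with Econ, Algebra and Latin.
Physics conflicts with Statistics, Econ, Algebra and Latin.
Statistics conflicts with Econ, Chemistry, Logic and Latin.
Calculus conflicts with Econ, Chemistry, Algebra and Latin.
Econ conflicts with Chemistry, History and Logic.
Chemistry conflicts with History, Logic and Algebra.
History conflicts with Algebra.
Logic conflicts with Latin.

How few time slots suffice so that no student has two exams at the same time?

4

Civics, Statistics, Chemistry, Logic pairwise conflict, so at least 4 time slots are needed.
4 time slots suffice: time slot 1 → {Civics, Econ, Algebra, Latin}; time slot 2 → {Art, Physics, Chemistry}; time slot 3 → {Statistics, Calculus, History}; time slot 4 → {Logic}. No two conflicting exams share a time slot.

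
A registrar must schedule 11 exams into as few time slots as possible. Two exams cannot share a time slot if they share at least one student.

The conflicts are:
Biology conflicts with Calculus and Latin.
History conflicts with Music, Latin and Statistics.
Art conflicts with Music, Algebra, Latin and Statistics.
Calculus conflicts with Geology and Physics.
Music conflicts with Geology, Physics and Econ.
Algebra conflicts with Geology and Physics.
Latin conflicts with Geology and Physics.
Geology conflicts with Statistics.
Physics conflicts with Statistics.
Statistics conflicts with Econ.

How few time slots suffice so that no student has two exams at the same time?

History and Latin conflict, so at least 2 time slots are needed.
Using 2 time slots: Biology=2, History=2, Art=2, Calculus=1, Music=1, Algebra=1, Latin=1, Geology=2, Physics=2, Statistics=1, Econ=2. No two conflicting exams share a time slot.

2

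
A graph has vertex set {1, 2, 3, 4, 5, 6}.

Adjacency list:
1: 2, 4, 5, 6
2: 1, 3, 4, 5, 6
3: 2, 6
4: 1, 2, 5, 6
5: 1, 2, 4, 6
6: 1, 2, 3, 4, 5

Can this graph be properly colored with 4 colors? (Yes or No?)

1, 2, 4, 5, 6 are mutually adjacent (a clique of size 5), so at least 5 colors are needed.
So 4 colors are not enough.

No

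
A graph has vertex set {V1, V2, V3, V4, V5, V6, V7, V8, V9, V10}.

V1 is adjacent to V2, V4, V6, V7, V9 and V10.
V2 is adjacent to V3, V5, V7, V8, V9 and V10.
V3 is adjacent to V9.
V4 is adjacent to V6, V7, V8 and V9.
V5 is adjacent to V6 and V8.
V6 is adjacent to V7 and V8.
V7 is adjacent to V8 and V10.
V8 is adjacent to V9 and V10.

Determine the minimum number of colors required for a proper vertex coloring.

4

V4, V6, V7, V8 are pairwise adjacent (a clique of size 4), so at least 4 colors are needed.
One proper 4-coloring: V1=1, V2=2, V3=1, V4=2, V5=3, V6=4, V7=3, V8=1, V9=3, V10=4. Each edge has distinct colors on its endpoints.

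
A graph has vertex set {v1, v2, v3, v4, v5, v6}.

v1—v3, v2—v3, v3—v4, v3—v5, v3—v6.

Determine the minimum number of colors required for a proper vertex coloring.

v3 and v5 are adjacent, so at least 2 colors are needed.
A valid assignment using 2 colors: v1=2, v2=2, v3=1, v4=2, v5=2, v6=2. Each edge has distinct colors on its endpoints.

2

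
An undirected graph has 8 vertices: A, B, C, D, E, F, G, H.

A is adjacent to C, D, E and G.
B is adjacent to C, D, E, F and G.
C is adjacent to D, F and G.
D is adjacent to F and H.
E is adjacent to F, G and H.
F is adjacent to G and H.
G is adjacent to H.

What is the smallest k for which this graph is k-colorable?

B, C, D, F form a clique, so at least 4 colors are needed.
4 colors suffice: color 1 → {A, F}; color 2 → {D, G}; color 3 → {B, H}; color 4 → {C, E}. Every edge joins two different colors.

4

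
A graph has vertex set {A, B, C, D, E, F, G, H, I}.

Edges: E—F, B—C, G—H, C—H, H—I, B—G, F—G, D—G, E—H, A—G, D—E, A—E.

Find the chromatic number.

B and C are adjacent, so at least 2 colors are needed.
2 colors suffice: color red → {C, E, G, I}; color blue → {A, B, D, F, H}. No two adjacent vertices share a color.

2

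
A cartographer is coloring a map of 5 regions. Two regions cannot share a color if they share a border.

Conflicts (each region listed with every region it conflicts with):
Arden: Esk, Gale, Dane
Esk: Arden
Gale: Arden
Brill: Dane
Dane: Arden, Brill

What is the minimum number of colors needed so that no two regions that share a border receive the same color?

2

Brill and Dane conflict, so at least 2 colors are needed.
2 colors suffice: color 1 → {Arden, Brill}; color 2 → {Esk, Gale, Dane}. Each listed conflict is separated.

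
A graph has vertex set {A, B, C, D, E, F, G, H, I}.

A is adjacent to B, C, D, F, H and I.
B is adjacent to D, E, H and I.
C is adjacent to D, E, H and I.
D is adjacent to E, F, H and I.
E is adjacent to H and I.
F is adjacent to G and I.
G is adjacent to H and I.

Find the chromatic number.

A, C, D, H are mutually adjacent (a clique of size 4), so at least 4 colors are needed.
4 colors suffice: color 1 → {D, G}; color 2 → {H, I}; color 3 → {A, E}; color 4 → {B, C, F}. No two adjacent vertices share a color.

4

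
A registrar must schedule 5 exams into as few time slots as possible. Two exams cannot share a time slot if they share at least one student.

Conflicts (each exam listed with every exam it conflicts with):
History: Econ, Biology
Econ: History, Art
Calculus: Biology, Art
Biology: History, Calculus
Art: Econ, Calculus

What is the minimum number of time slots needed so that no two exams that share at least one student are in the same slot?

3

The cycle Econ-Art-Calculus-Biology-History-Econ has odd length 5, so it cannot be 2-colored; at least 3 time slots are needed.
3 time slots suffice: time slot 1 → {History, Calculus}; time slot 2 → {Biology, Art}; time slot 3 → {Econ}. Each listed conflict is separated.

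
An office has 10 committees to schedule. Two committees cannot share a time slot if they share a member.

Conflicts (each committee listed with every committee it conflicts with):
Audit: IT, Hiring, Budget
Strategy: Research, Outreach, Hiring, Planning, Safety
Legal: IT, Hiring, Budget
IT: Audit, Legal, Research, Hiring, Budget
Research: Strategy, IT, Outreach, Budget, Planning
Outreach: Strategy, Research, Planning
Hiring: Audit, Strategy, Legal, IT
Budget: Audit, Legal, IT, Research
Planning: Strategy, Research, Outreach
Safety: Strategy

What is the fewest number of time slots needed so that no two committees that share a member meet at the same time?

4

Strategy, Research, Outreach, Planning are mutually in conflict, so at least 4 time slots are needed.
Using 4 time slots: Audit=4, Strategy=1, Legal=4, IT=1, Research=2, Outreach=3, Hiring=2, Budget=3, Planning=4, Safety=2. Each listed conflict is separated.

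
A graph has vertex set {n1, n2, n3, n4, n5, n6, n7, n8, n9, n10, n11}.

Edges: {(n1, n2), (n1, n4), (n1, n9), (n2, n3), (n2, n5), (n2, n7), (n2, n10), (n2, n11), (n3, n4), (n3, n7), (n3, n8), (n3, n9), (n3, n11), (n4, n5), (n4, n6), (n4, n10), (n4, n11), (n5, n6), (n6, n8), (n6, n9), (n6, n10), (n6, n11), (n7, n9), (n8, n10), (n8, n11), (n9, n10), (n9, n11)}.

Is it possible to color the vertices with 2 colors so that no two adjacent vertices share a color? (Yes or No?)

No

n4, n6, n11 are pairwise adjacent, so at least 3 colors are needed.
So 2 colors are not enough.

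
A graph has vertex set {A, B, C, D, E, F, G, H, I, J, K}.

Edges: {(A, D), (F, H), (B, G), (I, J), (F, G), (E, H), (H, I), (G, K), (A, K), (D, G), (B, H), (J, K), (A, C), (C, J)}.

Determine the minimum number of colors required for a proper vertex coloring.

2

E and H are adjacent, so at least 2 colors are needed.
2 colors suffice: color red → {A, G, H, J}; color blue → {B, C, D, E, F, I, K}. No two adjacent vertices share a color.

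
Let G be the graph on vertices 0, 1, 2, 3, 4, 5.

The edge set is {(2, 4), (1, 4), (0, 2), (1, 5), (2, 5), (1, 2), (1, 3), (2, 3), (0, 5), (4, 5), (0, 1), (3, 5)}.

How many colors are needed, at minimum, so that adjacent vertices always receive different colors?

1, 2, 4, 5 form a clique, so at least 4 colors are needed.
A valid assignment using 4 colors: 0=yellow, 1=red, 2=blue, 3=yellow, 4=yellow, 5=green. Every edge joins two different colors.

4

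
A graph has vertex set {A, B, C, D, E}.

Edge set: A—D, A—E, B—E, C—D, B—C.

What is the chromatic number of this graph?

The cycle B-C-D-A-E-B has odd length 5, so it cannot be 2-colored; at least 3 colors are needed.
3 colors suffice: color 1 → {B, D}; color 2 → {C, E}; color 3 → {A}. No two adjacent vertices share a color.

3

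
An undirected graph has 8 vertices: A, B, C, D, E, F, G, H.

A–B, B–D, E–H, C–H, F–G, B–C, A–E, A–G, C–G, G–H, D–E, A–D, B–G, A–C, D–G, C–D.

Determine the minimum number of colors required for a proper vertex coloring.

5

A, B, C, D, G are pairwise adjacent (a clique of size 5), so at least 5 colors are needed.
A valid assignment using 5 colors: A=2, B=5, C=4, D=3, E=1, F=2, G=1, H=2. Each edge has distinct colors on its endpoints.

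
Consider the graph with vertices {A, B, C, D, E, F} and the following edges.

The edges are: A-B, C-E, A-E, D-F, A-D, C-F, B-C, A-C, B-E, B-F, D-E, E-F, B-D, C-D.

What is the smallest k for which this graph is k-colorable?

5

B, C, D, E, F form a clique, so at least 5 colors are needed.
5 colors suffice: color 1 → {B}; color 2 → {E}; color 3 → {D}; color 4 → {C}; color 5 → {A, F}. Every edge joins two different colors.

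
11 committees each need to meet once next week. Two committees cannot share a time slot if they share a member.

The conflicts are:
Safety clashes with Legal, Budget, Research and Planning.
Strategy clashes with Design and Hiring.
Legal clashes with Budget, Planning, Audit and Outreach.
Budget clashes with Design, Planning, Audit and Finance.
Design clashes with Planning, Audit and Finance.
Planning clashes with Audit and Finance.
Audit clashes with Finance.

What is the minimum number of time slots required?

Budget, Design, Planning, Audit, Finance are mutually in conflict, so at least 5 time slots are needed.
Using 5 time slots: Safety=3, Strategy=1, Legal=4, Budget=1, Design=4, Research=1, Planning=2, Audit=3, Outreach=1, Finance=5, Hiring=2. No two conflicting committees share a time slot.

5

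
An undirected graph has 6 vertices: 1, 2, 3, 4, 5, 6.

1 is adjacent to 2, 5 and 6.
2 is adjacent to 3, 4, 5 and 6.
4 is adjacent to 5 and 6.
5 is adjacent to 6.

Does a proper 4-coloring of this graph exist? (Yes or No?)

The chromatic number is 4. 2, 4, 5, 6 are mutually adjacent (a clique of size 4), so at least 4 colors are needed.
4 colors suffice: color red → {2}; color blue → {3, 6}; color green → {5}; color yellow → {1, 4}.
That is already a proper 4-coloring.

Yes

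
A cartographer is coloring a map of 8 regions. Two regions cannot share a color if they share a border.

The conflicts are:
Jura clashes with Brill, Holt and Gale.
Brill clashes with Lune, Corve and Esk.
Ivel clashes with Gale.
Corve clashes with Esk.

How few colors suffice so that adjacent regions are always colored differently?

Brill, Corve, Esk are mutually in conflict, so at least 3 colors are needed.
3 colors suffice: color 1 → {Brill, Holt, Gale}; color 2 → {Jura, Ivel, Lune, Corve}; color 3 → {Esk}. Each listed conflict is separated.

3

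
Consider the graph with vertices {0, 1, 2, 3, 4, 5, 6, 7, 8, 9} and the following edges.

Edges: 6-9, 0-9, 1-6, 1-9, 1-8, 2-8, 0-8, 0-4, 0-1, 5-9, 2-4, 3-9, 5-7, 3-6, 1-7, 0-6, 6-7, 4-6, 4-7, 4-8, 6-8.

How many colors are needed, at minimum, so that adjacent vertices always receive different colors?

0, 1, 6, 8 form a clique, so at least 4 colors are needed.
4 colors suffice: color a → {2, 5, 6}; color b → {1, 3, 4}; color c → {0, 7}; color d → {8, 9}. No two adjacent vertices share a color.

4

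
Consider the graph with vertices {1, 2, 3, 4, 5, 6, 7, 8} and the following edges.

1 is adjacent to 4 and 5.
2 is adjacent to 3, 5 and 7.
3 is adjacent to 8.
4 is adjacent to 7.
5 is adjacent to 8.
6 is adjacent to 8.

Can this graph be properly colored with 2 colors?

The cycle 5-1-4-7-2-5 has odd length 5, so it cannot be 2-colored; at least 3 colors are needed.
So 2 colors are not enough.

No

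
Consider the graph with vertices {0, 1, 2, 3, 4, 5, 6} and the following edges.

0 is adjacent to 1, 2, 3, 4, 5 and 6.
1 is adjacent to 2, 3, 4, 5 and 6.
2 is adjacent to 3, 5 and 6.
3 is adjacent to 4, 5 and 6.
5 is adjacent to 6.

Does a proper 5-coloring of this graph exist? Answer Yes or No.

0, 1, 2, 3, 5, 6 are mutually adjacent (a clique of size 6), so at least 6 colors are needed.
So 5 colors are not enough.

No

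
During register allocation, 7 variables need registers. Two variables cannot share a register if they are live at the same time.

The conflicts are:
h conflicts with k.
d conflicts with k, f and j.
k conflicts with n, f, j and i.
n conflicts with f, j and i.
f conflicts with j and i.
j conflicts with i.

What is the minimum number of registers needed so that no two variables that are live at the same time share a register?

5

k, n, f, j, i pairwise conflict, so at least 5 registers are needed.
5 registers suffice: register 1 → {k}; register 2 → {h, j}; register 3 → {f}; register 4 → {d, n}; register 5 → {i}. Every pair that conflicts lands in different registers.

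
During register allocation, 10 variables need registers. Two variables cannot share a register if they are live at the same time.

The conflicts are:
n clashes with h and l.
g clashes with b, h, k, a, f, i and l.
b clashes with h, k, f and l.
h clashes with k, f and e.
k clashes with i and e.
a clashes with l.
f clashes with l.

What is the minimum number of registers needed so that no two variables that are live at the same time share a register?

g, b, h, k pairwise conflict, so at least 4 registers are needed.
Using 4 registers: n=1, g=1, b=4, h=2, k=3, a=3, f=3, i=2, l=2, e=1. Every pair that conflicts lands in different registers.

4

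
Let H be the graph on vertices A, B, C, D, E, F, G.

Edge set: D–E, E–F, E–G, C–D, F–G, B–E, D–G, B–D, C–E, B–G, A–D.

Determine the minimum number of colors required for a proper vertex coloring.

B, D, E, G are pairwise adjacent (a clique of size 4), so at least 4 colors are needed.
A valid assignment using 4 colors: A=2, B=4, C=3, D=1, E=2, F=1, G=3. No two adjacent vertices share a color.

4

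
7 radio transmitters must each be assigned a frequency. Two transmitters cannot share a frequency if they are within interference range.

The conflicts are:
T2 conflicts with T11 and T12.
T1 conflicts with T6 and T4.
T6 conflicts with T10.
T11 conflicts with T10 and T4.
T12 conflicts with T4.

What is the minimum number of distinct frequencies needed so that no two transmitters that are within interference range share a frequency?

The cycle T4-T11-T10-T6-T1-T4 has odd length 5, so it cannot be 2-colored; at least 3 frequencies are needed.
3 frequencies suffice: frequency 1 → {T1, T11, T12}; frequency 2 → {T2, T10, T4}; frequency 3 → {T6}. Each listed conflict is separated.

3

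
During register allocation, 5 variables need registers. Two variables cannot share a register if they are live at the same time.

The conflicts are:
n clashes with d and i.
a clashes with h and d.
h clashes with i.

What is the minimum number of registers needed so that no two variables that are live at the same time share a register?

3

The cycle i-n-d-a-h-i has odd length 5, so it cannot be 2-colored; at least 3 registers are needed.
3 registers suffice: n=2, a=3, h=2, d=1, i=1. Each listed conflict is separated.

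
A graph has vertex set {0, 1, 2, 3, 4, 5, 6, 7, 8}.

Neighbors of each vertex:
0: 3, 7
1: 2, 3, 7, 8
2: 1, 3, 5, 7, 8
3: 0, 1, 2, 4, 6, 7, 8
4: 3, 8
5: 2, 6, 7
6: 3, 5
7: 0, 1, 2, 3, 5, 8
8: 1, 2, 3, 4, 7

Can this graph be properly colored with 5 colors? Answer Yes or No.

Yes

The chromatic number is 5. 1, 2, 3, 7, 8 are mutually adjacent (a clique of size 5), so at least 5 colors are needed.
5 colors suffice: color a → {3, 5}; color b → {4, 6, 7}; color c → {0, 2}; color d → {8}; color e → {1}.
That is already a proper 5-coloring.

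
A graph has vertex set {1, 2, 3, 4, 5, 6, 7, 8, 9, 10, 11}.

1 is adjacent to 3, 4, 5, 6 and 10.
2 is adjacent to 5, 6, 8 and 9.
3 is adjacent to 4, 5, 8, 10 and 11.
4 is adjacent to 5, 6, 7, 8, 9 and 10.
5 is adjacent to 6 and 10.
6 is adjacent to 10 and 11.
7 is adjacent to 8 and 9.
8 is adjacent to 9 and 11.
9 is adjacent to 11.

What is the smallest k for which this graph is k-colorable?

5

1, 4, 5, 6, 10 are pairwise adjacent (a clique of size 5), so at least 5 colors are needed.
5 colors suffice: color red → {2, 4, 11}; color blue → {3, 6, 9}; color green → {5, 8}; color yellow → {1, 7}; color purple → {10}. Each edge has distinct colors on its endpoints.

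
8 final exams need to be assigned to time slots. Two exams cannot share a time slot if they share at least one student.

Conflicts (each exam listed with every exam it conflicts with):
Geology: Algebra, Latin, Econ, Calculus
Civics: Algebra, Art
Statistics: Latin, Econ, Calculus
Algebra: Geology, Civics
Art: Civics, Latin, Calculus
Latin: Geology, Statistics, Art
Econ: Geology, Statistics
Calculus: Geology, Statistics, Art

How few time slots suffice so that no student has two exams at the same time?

The cycle Geology-Algebra-Civics-Art-Calculus-Geology has odd length 5, so it cannot be 2-colored; at least 3 time slots are needed.
3 time slots suffice: time slot 1 → {Geology, Statistics, Art}; time slot 2 → {Civics, Latin, Econ, Calculus}; time slot 3 → {Algebra}. No two conflicting exams share a time slot.

3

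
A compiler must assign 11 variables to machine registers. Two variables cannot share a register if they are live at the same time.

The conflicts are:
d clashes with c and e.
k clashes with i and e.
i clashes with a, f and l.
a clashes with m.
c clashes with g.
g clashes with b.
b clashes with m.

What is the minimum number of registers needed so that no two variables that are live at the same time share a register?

3

The cycle m-a-i-k-e-d-c-g-b-m has odd length 9, so it cannot be 2-colored; at least 3 registers are needed.
3 registers suffice: register 1 → {i, c, b, e}; register 2 → {d, k, a, f, g, l}; register 3 → {m}. No two conflicting variables share a register.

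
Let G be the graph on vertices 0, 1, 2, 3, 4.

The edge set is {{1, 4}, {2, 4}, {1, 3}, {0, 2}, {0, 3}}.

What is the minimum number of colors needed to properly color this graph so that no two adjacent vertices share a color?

3

The cycle 3-1-4-2-0-3 has odd length 5, so it cannot be 2-colored; at least 3 colors are needed.
3 colors suffice: 0=a, 1=b, 2=b, 3=c, 4=a. Every edge joins two different colors.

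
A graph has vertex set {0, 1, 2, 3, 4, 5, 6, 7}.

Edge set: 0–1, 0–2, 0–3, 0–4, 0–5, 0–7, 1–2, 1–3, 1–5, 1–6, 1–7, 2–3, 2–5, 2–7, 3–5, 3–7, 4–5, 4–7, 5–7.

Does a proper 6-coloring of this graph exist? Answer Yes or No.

Yes

The chromatic number is 6. 0, 1, 2, 3, 5, 7 are mutually adjacent (a clique of size 6), so at least 6 colors are needed.
One proper 6-coloring: 0=b, 1=a, 2=f, 3=e, 4=a, 5=c, 6=b, 7=d.
That is already a proper 6-coloring.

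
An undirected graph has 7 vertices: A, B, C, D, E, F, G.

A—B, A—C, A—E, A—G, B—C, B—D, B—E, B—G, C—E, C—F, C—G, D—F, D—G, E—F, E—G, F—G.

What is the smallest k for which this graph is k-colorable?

A, B, C, E, G form a clique, so at least 5 colors are needed.
A valid assignment using 5 colors: A=5, B=3, C=4, D=2, E=2, F=3, G=1. No two adjacent vertices share a color.

5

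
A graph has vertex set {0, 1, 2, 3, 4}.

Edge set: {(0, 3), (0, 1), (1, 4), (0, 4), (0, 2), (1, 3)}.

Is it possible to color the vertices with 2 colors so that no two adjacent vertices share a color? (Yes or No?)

0, 1, 3 form a triangle, so at least 3 colors are needed.
So 2 colors are not enough.

No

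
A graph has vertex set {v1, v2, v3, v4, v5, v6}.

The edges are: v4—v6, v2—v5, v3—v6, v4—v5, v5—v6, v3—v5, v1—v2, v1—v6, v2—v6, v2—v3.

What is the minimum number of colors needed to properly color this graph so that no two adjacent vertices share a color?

v2, v3, v5, v6 are mutually adjacent (a clique of size 4), so at least 4 colors are needed.
4 colors suffice: color red → {v6}; color blue → {v2, v4}; color green → {v1, v5}; color yellow → {v3}. No two adjacent vertices share a color.

4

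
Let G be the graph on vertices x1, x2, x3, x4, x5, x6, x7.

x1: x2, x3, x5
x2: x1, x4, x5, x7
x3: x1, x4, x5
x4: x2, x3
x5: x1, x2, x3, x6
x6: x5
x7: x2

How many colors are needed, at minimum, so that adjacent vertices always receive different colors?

3

x1, x2, x5 are mutually adjacent, so at least 3 colors are needed.
3 colors suffice: x1=green, x2=red, x3=red, x4=blue, x5=blue, x6=red, x7=blue. Every edge joins two different colors.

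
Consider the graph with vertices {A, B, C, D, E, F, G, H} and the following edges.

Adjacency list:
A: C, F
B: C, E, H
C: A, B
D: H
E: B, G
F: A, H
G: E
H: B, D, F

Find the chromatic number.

3

The cycle F-H-B-C-A-F has odd length 5, so it cannot be 2-colored; at least 3 colors are needed.
A valid assignment using 3 colors: A=3, B=1, C=2, D=1, E=2, F=1, G=1, H=2. No two adjacent vertices share a color.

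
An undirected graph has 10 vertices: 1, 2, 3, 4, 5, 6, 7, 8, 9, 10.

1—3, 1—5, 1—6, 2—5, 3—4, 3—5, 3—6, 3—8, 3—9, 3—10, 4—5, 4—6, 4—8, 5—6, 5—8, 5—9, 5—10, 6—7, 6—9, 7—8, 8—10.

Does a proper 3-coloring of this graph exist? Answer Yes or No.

1, 3, 5, 6 are mutually adjacent (a clique of size 4), so at least 4 colors are needed.
So 3 colors are not enough.

No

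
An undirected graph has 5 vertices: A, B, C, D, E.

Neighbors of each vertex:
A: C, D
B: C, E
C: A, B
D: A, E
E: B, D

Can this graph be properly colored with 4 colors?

The chromatic number is 3. The cycle C-A-D-E-B-C has odd length 5, so it cannot be 2-colored; at least 3 colors are needed.
3 colors suffice: color 1 → {C, D}; color 2 → {A, E}; color 3 → {B}.
Since 4 ≥ 3, a proper 4-coloring certainly exists.

Yes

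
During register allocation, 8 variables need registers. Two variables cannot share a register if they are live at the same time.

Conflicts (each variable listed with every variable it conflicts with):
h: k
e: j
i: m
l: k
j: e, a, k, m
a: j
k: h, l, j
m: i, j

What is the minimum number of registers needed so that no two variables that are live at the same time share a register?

j and m conflict, so at least 2 registers are needed.
2 registers suffice: register 1 → {h, i, l, j}; register 2 → {e, a, k, m}. No two conflicting variables share a register.

2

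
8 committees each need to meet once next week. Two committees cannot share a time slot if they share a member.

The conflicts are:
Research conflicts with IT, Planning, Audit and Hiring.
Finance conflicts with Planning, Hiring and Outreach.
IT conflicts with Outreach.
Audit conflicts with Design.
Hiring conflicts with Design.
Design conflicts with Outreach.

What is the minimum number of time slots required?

3

The cycle Outreach-Design-Audit-Research-IT-Outreach has odd length 5, so it cannot be 2-colored; at least 3 time slots are needed.
Using 3 time slots: Research=1, Finance=1, IT=3, Planning=2, Audit=2, Hiring=2, Design=1, Outreach=2. Each listed conflict is separated.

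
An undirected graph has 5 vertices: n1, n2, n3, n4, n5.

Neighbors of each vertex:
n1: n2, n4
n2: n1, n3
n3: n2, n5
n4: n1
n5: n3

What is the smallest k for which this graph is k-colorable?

n2 and n3 are adjacent, so at least 2 colors are needed.
A valid assignment using 2 colors: n1=1, n2=2, n3=1, n4=2, n5=2. Every edge joins two different colors.

2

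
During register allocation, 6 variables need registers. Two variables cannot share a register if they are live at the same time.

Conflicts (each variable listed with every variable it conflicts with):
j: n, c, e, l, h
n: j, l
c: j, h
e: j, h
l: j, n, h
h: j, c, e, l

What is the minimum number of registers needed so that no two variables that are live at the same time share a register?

3

j, n, l pairwise conflict, so at least 3 registers are needed.
3 registers suffice: register 1 → {j}; register 2 → {n, h}; register 3 → {c, e, l}. Every pair that conflicts lands in different registers.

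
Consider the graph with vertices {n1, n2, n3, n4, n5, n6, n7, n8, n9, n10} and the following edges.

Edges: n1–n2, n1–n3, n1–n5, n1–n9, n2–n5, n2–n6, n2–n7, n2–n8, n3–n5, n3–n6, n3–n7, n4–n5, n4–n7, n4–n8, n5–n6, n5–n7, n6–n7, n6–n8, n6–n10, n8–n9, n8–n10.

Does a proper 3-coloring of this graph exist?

n2, n5, n6, n7 form a clique, so at least 4 colors are needed.
So 3 colors are not enough.

No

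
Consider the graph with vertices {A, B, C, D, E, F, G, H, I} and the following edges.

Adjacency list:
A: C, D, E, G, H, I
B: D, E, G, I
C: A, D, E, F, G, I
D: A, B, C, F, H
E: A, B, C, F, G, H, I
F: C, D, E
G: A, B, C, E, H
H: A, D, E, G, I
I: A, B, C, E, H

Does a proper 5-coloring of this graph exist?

The chromatic number is 4. A, C, E, G form a clique, so at least 4 colors are needed.
4 colors suffice: A=3, B=2, C=2, D=1, E=1, F=3, G=4, H=2, I=4.
Since 5 ≥ 4, a proper 5-coloring certainly exists.

Yes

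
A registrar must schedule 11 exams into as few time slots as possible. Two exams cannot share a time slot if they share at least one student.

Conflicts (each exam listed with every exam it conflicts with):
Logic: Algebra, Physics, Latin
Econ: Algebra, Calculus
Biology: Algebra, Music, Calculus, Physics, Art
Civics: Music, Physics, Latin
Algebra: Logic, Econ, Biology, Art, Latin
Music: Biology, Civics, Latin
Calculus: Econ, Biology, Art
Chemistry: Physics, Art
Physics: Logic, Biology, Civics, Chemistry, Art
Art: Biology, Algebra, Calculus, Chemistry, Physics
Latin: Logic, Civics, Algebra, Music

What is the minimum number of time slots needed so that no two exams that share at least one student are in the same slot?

Civics, Music, Latin pairwise conflict, so at least 3 time slots are needed.
A valid assignment using 3 time slots: Logic=2, Econ=1, Biology=2, Civics=2, Algebra=3, Music=3, Calculus=3, Chemistry=2, Physics=3, Art=1, Latin=1. Each listed conflict is separated.

3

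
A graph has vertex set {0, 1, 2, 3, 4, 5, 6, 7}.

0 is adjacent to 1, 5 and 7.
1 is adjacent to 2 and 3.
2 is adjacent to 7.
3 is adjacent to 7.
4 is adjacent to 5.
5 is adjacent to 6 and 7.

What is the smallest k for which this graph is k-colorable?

3

0, 5, 7 are pairwise adjacent, so at least 3 colors are needed.
3 colors suffice: color a → {1, 5}; color b → {4, 6, 7}; color c → {0, 2, 3}. Every edge joins two different colors.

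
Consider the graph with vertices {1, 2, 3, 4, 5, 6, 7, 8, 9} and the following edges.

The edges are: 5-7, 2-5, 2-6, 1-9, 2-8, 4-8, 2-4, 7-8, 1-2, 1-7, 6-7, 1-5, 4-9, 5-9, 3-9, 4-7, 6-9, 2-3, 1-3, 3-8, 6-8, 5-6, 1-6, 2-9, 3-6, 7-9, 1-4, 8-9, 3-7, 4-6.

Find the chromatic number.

1, 2, 5, 6, 9 form a clique, so at least 5 colors are needed.
One proper 5-coloring: 1=d, 2=c, 3=e, 4=e, 5=e, 6=a, 7=c, 8=d, 9=b. No two adjacent vertices share a color.

5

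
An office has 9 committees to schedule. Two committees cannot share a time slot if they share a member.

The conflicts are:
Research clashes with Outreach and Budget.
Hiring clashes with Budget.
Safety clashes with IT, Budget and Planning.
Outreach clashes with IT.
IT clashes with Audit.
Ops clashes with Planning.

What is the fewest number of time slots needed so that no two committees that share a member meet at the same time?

The cycle Outreach-Research-Budget-Safety-IT-Outreach has odd length 5, so it cannot be 2-colored; at least 3 time slots are needed.
Using 3 time slots: Research=3, Hiring=2, Safety=2, Outreach=2, IT=1, Ops=2, Audit=2, Budget=1, Planning=1. Each listed conflict is separated.

3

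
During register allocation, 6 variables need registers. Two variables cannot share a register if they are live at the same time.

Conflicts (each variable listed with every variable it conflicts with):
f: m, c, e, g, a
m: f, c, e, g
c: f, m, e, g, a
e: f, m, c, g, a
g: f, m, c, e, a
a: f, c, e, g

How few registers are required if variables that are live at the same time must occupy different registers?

f, c, e, g, a all conflict with each other, so at least 5 registers are needed.
5 registers suffice: register 1 → {c}; register 2 → {e}; register 3 → {g}; register 4 → {f}; register 5 → {m, a}. Every pair that conflicts lands in different registers.

5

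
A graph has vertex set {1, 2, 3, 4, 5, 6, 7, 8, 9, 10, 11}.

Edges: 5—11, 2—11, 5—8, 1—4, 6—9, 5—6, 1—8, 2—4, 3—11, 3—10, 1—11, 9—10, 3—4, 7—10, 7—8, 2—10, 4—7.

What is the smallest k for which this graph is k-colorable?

3 and 11 are adjacent, so at least 2 colors are needed.
One proper 2-coloring: 1=blue, 2=blue, 3=blue, 4=red, 5=blue, 6=red, 7=blue, 8=red, 9=blue, 10=red, 11=red. Every edge joins two different colors.

2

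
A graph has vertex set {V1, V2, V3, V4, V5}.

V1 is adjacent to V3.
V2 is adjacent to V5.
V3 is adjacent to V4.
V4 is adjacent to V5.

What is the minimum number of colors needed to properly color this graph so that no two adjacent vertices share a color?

V3 and V4 are adjacent, so at least 2 colors are needed.
One proper 2-coloring: V1=2, V2=2, V3=1, V4=2, V5=1. Each edge has distinct colors on its endpoints.

2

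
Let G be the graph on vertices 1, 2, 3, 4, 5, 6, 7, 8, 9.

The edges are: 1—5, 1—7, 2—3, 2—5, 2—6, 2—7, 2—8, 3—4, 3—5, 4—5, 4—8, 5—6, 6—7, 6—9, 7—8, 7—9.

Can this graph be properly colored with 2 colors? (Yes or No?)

No

6, 7, 9 are mutually adjacent, so at least 3 colors are needed.
So 2 colors are not enough.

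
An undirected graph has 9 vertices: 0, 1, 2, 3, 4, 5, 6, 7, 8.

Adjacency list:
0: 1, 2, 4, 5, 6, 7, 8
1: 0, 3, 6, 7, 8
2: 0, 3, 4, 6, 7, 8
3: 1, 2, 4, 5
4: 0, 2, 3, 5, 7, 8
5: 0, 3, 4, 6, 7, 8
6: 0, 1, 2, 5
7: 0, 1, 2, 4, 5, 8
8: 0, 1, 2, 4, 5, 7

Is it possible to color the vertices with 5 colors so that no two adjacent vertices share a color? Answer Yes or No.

The chromatic number is 5. 0, 2, 4, 7, 8 form a clique, so at least 5 colors are needed.
5 colors suffice: color a → {0, 3}; color b → {1, 2, 5}; color c → {4, 6}; color d → {8}; color e → {7}.
That is already a proper 5-coloring.

Yes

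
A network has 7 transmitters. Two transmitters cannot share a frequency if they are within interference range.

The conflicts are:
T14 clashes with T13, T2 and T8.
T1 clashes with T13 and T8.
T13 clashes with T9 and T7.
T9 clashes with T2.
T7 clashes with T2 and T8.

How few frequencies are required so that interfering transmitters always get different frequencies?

T9 and T2 conflict, so at least 2 frequencies are needed.
2 frequencies suffice: frequency 1 → {T13, T2, T8}; frequency 2 → {T14, T1, T9, T7}. No two conflicting transmitters share a frequency.

2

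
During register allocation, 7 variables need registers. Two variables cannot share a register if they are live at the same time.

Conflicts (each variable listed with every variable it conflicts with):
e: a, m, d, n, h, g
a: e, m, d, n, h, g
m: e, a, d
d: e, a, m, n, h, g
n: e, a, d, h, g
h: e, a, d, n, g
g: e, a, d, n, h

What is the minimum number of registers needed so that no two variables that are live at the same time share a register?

e, a, d, n, h, g are mutually in conflict, so at least 6 registers are needed.
6 registers suffice: register 1 → {e}; register 2 → {a}; register 3 → {d}; register 4 → {m, h}; register 5 → {n}; register 6 → {g}. No two conflicting variables share a register.

6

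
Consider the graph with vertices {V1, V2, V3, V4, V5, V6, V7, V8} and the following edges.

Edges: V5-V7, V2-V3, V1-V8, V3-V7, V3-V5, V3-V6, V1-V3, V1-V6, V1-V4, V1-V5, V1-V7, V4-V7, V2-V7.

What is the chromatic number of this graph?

V1, V3, V5, V7 form a clique, so at least 4 colors are needed.
4 colors suffice: color 1 → {V1, V2}; color 2 → {V3, V4, V8}; color 3 → {V6, V7}; color 4 → {V5}. Every edge joins two different colors.

4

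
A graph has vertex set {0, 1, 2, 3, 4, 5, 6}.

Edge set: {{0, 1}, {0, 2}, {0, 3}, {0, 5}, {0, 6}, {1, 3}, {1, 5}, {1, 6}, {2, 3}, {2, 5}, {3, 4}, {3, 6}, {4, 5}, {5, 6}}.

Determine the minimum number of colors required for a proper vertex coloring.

0, 1, 5, 6 are mutually adjacent (a clique of size 4), so at least 4 colors are needed.
One proper 4-coloring: 0=red, 1=green, 2=green, 3=blue, 4=red, 5=blue, 6=yellow. No two adjacent vertices share a color.

4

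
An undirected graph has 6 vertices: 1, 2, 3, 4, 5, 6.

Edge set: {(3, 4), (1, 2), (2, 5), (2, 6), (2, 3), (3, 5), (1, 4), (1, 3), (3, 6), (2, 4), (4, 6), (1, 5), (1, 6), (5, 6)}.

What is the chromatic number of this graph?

5

1, 2, 3, 4, 6 are pairwise adjacent (a clique of size 5), so at least 5 colors are needed.
5 colors suffice: color red → {2}; color blue → {3}; color green → {1}; color yellow → {6}; color purple → {4, 5}. Each edge has distinct colors on its endpoints.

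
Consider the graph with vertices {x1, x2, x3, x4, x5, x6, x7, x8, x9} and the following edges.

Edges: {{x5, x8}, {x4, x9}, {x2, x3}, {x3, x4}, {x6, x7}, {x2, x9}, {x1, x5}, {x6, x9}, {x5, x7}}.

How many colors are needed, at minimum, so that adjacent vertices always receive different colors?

2

x5 and x8 are adjacent, so at least 2 colors are needed.
A valid assignment using 2 colors: x1=2, x2=1, x3=2, x4=1, x5=1, x6=1, x7=2, x8=2, x9=2. No two adjacent vertices share a color.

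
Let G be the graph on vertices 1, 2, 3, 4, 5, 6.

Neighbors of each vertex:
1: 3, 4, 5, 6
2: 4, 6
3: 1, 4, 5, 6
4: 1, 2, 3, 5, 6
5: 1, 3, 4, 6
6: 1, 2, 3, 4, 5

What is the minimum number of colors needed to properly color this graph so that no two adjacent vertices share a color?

5

1, 3, 4, 5, 6 are pairwise adjacent (a clique of size 5), so at least 5 colors are needed.
One proper 5-coloring: 1=c, 2=c, 3=e, 4=b, 5=d, 6=a. Every edge joins two different colors.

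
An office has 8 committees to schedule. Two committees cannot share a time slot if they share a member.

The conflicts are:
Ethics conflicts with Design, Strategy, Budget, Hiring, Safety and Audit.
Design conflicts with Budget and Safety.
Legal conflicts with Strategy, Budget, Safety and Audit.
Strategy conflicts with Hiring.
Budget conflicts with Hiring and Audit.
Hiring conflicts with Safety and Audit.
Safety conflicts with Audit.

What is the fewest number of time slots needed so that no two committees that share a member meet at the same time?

Ethics, Hiring, Safety, Audit pairwise conflict, so at least 4 time slots are needed.
4 time slots suffice: time slot 1 → {Ethics, Legal}; time slot 2 → {Strategy, Budget, Safety}; time slot 3 → {Design, Hiring}; time slot 4 → {Audit}. Each listed conflict is separated.

4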